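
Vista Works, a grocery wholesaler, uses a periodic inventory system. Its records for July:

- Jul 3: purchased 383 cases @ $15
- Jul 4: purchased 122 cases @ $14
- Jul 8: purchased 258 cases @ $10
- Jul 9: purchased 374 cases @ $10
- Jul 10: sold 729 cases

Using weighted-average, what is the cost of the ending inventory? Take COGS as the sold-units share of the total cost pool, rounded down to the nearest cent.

Ending inventory = $4,942.30

Jul 10, sell 729: 729/1137 × $13,773.00 → $8,830.70
Ending inventory (cost pool remaining) = $4,942.30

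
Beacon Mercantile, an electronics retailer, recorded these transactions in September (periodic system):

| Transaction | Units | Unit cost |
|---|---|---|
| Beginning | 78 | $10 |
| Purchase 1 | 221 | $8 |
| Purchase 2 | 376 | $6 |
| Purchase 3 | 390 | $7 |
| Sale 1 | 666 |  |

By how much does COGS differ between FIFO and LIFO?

FIFO COGS: 78 @ $10 + 221 @ $8 + 367 @ $6 = $4,750
LIFO COGS: 390 @ $7 + 276 @ $6 = $4,386
Difference = |$4,750 − $4,386| = $364

$364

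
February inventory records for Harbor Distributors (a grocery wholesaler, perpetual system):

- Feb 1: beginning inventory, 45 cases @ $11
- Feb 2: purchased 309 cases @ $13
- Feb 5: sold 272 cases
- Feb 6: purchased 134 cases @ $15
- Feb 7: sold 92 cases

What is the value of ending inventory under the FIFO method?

Feb 5, 272 sold [FIFO — oldest first]: 45 @ $11 + 227 @ $13 = $3,446
Feb 7, 92 sold [FIFO — oldest first]: 82 @ $13 + 10 @ $15 = $1,216
Total COGS = $3,446 + $1,216 = $4,662
Ending inventory: 124 @ $15 = $1,860
Check: goods available $6,522 = COGS $4,662 + ending $1,860

Ending inventory = $1,860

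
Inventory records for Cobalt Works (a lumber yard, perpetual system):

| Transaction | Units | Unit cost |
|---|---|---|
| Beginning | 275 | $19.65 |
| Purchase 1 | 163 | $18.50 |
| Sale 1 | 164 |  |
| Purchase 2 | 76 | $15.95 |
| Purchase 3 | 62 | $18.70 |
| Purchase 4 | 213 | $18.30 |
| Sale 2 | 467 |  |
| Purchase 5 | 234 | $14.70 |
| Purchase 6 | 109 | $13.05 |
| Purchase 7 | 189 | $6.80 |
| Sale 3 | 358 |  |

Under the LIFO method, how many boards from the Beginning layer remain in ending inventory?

Sale 1 (164) [LIFO — newest first]: 163 @ $18.50 + 1 @ $19.65 = $3,035.15
Sale 2 (467) [LIFO — newest first]: 213 @ $18.30 + 62 @ $18.70 + 76 @ $15.95 + 116 @ $19.65 = $8,548.90
Sale 3 (358) [LIFO — newest first]: 189 @ $6.80 + 109 @ $13.05 + 60 @ $14.70 = $3,589.65
Total COGS = $3,035.15 + $8,548.90 + $3,589.65 = $15,173.70
Ending inventory: 158 @ $19.65 + 174 @ $14.70 = $5,662.50
Check: goods available $20,836.20 = COGS $15,173.70 + ending $5,662.50

158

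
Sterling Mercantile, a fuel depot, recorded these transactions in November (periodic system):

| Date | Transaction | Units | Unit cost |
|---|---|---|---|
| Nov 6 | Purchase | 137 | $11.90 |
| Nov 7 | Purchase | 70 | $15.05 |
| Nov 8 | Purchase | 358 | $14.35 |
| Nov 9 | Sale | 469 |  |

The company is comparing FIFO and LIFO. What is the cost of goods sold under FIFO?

COGS = $6,443.50

FIFO COGS: 137 @ $11.90 + 70 @ $15.05 + 262 @ $14.35 = $6,443.50
LIFO COGS: 358 @ $14.35 + 70 @ $15.05 + 41 @ $11.90 = $6,678.70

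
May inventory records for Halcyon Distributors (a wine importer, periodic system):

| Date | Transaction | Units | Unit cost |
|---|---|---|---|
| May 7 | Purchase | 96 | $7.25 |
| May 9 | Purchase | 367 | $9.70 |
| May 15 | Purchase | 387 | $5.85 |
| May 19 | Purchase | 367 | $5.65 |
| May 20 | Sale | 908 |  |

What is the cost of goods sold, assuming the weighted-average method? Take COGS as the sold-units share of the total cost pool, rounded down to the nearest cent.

May 20, sell 908: 908/1217 × $8,593.40 → $6,411.50
Ending inventory (cost pool remaining) = $2,181.90

COGS = $6,411.50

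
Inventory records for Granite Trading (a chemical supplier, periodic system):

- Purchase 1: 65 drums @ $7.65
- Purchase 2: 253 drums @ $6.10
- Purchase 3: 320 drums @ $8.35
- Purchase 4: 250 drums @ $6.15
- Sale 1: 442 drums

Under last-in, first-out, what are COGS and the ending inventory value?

Sale 1 (442) [LIFO — newest first]: 250 @ $6.15 + 192 @ $8.35 = $3,140.70
Ending inventory: 65 @ $7.65 + 253 @ $6.10 + 128 @ $8.35 = $3,109.35

COGS = $3,140.70; ending inventory = $3,109.35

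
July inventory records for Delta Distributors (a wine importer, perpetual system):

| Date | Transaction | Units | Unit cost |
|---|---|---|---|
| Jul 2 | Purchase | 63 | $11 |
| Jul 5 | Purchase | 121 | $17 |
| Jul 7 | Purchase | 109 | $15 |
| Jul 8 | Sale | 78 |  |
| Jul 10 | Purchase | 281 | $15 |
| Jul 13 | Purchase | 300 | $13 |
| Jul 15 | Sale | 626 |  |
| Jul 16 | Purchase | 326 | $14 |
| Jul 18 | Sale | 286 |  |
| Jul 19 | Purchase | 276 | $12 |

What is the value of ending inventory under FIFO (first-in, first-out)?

Jul 8, 78 sold [FIFO — oldest first]: 63 @ $11 + 15 @ $17 = $948
Jul 15, 626 sold [FIFO — oldest first]: 106 @ $17 + 109 @ $15 + 281 @ $15 + 130 @ $13 = $9,342
Jul 18, 286 sold [FIFO — oldest first]: 170 @ $13 + 116 @ $14 = $3,834
Total COGS = $948 + $9,342 + $3,834 = $14,124
Ending inventory: 210 @ $14 + 276 @ $12 = $6,252
Check: goods available $20,376 = COGS $14,124 + ending $6,252

Ending inventory = $6,252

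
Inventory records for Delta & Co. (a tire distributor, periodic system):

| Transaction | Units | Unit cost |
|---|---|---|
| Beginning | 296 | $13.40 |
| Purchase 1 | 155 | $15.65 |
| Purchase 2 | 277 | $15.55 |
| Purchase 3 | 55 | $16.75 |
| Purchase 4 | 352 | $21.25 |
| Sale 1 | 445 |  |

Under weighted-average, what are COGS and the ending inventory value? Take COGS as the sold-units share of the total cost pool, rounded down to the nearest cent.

Sale 1, sell 445: 445/1135 × $19,100.75 → $7,488.84
Ending inventory (cost pool remaining) = $11,611.91

COGS = $7,488.84; ending inventory = $11,611.91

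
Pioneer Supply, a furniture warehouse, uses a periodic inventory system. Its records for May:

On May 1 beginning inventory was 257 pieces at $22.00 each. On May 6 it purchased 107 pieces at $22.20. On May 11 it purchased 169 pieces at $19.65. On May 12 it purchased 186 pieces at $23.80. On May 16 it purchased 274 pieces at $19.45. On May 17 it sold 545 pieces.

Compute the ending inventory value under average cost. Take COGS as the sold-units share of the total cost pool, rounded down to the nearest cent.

May 17, sell 545: 545/993 × $21,106.35 → $11,584.04
Ending inventory (cost pool remaining) = $9,522.31

Ending inventory = $9,522.31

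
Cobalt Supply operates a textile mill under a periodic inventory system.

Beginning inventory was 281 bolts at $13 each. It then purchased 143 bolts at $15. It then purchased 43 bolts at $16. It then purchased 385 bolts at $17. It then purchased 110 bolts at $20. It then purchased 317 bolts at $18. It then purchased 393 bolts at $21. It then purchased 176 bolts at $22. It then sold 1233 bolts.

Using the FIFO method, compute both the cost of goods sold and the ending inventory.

COGS = $20,109; ending inventory = $12,953

Sale 1 (1233) [FIFO — oldest first]: 281 @ $13 + 143 @ $15 + 43 @ $16 + 385 @ $17 + 110 @ $20 + 271 @ $18 = $20,109
Ending inventory: 46 @ $18 + 393 @ $21 + 176 @ $22 = $12,953
Check: goods available $33,062 = COGS $20,109 + ending $12,953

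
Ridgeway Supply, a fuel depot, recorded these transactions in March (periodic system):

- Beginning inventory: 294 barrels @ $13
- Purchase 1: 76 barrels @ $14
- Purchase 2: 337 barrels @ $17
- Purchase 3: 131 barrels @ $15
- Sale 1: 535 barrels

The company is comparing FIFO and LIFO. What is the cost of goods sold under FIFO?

COGS = $7,691

FIFO COGS: 294 @ $13 + 76 @ $14 + 165 @ $17 = $7,691
LIFO COGS: 131 @ $15 + 337 @ $17 + 67 @ $14 = $8,632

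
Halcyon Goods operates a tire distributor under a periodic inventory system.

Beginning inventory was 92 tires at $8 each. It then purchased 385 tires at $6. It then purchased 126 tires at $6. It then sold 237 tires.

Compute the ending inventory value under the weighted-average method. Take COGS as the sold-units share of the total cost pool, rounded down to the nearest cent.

Ending inventory = $2,307.69

Sale 1, sell 237: 237/603 × $3,802.00 → $1,494.31
Ending inventory (cost pool remaining) = $2,307.69
Check: goods available $3,802.00 = COGS $1,494.31 + ending $2,307.69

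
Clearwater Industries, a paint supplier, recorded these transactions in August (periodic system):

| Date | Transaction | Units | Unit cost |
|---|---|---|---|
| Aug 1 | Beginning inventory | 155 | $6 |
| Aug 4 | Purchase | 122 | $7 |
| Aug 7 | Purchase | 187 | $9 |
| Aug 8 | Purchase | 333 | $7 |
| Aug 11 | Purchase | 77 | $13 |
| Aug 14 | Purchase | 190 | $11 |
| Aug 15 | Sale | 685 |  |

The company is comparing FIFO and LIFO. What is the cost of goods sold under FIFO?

COGS = $5,014

FIFO COGS: 155 @ $6 + 122 @ $7 + 187 @ $9 + 221 @ $7 = $5,014
LIFO COGS: 190 @ $11 + 77 @ $13 + 333 @ $7 + 85 @ $9 = $6,187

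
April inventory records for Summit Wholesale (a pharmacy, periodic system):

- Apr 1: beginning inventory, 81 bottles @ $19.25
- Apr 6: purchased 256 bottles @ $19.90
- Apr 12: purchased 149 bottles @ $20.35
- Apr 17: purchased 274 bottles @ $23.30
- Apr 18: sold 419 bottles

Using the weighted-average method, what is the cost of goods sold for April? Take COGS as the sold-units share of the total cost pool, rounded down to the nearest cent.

Apr 18, sell 419: 419/760 × $16,070.00 → $8,859.64
Ending inventory (cost pool remaining) = $7,210.36

COGS = $8,859.64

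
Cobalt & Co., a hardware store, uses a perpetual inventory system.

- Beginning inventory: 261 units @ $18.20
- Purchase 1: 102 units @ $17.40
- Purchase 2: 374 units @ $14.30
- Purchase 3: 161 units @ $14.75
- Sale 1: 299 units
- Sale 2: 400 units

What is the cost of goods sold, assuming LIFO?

COGS = $10,626.15

Sale 1 (299) [LIFO — newest first]: 161 @ $14.75 + 138 @ $14.30 = $4,348.15
Sale 2 (400) [LIFO — newest first]: 236 @ $14.30 + 102 @ $17.40 + 62 @ $18.20 = $6,278.00
Total COGS = $4,348.15 + $6,278.00 = $10,626.15
Ending inventory: 199 @ $18.20 = $3,621.80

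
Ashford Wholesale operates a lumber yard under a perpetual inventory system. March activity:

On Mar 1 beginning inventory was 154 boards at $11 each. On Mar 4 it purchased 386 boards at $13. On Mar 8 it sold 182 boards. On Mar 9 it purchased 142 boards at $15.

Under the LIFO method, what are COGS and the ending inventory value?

Mar 8, 182 sold [LIFO — newest first]: 182 @ $13 = $2,366
Ending inventory: 154 @ $11 + 204 @ $13 + 142 @ $15 = $6,476
Check: goods available $8,842 = COGS $2,366 + ending $6,476

COGS = $2,366; ending inventory = $6,476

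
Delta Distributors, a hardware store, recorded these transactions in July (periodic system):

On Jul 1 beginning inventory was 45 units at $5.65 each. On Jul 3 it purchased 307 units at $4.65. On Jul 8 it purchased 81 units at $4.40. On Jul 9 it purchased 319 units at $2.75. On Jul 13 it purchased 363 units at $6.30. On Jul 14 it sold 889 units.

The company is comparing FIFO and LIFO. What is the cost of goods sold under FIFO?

COGS = $3,778.55

FIFO COGS: 45 @ $5.65 + 307 @ $4.65 + 81 @ $4.40 + 319 @ $2.75 + 137 @ $6.30 = $3,778.55
LIFO COGS: 363 @ $6.30 + 319 @ $2.75 + 81 @ $4.40 + 126 @ $4.65 = $4,106.45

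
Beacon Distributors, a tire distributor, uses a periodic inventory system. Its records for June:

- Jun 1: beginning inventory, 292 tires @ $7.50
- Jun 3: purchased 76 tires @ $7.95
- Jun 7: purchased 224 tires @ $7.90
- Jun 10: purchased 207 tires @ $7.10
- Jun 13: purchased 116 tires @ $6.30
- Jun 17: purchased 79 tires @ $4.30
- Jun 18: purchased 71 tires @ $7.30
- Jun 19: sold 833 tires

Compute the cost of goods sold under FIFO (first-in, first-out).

Jun 19, 833 sold [FIFO — oldest first]: 292 @ $7.50 + 76 @ $7.95 + 224 @ $7.90 + 207 @ $7.10 + 34 @ $6.30 = $6,247.70
Ending inventory: 82 @ $6.30 + 79 @ $4.30 + 71 @ $7.30 = $1,374.60
Check: goods available $7,622.30 = COGS $6,247.70 + ending $1,374.60

COGS = $6,247.70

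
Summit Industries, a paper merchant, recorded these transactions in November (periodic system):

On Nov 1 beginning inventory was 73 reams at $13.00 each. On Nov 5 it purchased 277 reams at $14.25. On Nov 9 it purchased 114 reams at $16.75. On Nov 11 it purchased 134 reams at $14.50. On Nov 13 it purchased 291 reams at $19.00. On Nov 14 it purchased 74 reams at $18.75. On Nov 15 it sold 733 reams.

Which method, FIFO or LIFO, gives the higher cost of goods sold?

LIFO

FIFO COGS: 73 @ $13.00 + 277 @ $14.25 + 114 @ $16.75 + 134 @ $14.50 + 135 @ $19.00 = $11,313.75
LIFO COGS: 74 @ $18.75 + 291 @ $19.00 + 134 @ $14.50 + 114 @ $16.75 + 120 @ $14.25 = $12,479.00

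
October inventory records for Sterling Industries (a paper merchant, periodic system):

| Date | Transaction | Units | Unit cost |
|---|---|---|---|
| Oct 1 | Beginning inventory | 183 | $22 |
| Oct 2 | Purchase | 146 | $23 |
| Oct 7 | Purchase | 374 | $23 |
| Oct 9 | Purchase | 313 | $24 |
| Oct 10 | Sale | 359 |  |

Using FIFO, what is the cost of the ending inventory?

Oct 10, 359 sold [FIFO — oldest first]: 183 @ $22 + 146 @ $23 + 30 @ $23 = $8,074
Ending inventory: 344 @ $23 + 313 @ $24 = $15,424
Check: goods available $23,498 = COGS $8,074 + ending $15,424

Ending inventory = $15,424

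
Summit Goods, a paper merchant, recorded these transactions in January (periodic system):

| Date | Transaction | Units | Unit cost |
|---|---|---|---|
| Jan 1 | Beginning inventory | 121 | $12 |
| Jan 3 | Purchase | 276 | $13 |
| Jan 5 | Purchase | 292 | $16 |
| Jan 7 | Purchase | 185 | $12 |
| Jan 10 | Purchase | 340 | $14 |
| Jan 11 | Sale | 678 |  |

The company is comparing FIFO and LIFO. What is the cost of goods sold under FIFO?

COGS = $9,536

FIFO COGS: 121 @ $12 + 276 @ $13 + 281 @ $16 = $9,536
LIFO COGS: 340 @ $14 + 185 @ $12 + 153 @ $16 = $9,428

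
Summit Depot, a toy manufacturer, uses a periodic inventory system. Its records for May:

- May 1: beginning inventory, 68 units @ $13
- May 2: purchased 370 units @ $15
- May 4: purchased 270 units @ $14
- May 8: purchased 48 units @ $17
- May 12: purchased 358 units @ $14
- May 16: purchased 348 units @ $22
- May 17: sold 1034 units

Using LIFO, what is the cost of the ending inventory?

May 17, 1034 sold [LIFO — newest first]: 348 @ $22 + 358 @ $14 + 48 @ $17 + 270 @ $14 + 10 @ $15 = $17,414
Ending inventory: 68 @ $13 + 360 @ $15 = $6,284

Ending inventory = $6,284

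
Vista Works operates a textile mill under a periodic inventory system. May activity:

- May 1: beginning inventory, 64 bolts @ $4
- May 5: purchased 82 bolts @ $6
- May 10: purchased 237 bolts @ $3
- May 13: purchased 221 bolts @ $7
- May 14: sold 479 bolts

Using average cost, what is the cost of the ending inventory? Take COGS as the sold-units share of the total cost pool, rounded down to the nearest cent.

May 14, sell 479: 479/604 × $3,006.00 → $2,383.89
Ending inventory (cost pool remaining) = $622.11
Check: goods available $3,006.00 = COGS $2,383.89 + ending $622.11

Ending inventory = $622.11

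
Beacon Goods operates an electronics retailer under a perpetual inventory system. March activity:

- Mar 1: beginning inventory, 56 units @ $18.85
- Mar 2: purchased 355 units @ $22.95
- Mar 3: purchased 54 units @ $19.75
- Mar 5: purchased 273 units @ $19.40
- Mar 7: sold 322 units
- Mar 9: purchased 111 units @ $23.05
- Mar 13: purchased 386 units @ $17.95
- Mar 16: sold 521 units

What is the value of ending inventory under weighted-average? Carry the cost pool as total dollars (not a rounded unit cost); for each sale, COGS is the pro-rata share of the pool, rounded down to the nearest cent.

Ending inventory = $7,840.58

After Mar 1: 56 on hand, pool $1,055.60 (≈ $18.8500 each)
After Mar 2: 411 on hand, pool $9,202.85 (≈ $22.3914 each)
After Mar 3: 465 on hand, pool $10,269.35 (≈ $22.0846 each)
After Mar 5: 738 on hand, pool $15,565.55 (≈ $21.0915 each)
Mar 7, sell 322: 322/738 × $15,565.55 → $6,791.47
After Mar 9: 527 on hand, pool $11,332.63 (≈ $21.5040 each)
After Mar 13: 913 on hand, pool $18,261.33 (≈ $20.0015 each)
Mar 16, sell 521: 521/913 × $18,261.33 → $10,420.75
Total COGS = $6,791.47 + $10,420.75 = $17,212.22
Ending inventory (cost pool remaining) = $7,840.58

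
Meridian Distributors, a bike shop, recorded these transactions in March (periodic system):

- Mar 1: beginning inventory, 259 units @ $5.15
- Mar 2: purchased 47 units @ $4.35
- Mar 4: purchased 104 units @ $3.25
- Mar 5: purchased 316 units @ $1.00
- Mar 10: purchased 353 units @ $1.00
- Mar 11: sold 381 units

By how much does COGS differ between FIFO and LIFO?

FIFO COGS: 259 @ $5.15 + 47 @ $4.35 + 75 @ $3.25 = $1,782.05
LIFO COGS: 353 @ $1.00 + 28 @ $1.00 = $381.00
Difference = |$1,782.05 − $381.00| = $1,401.05

$1,401.05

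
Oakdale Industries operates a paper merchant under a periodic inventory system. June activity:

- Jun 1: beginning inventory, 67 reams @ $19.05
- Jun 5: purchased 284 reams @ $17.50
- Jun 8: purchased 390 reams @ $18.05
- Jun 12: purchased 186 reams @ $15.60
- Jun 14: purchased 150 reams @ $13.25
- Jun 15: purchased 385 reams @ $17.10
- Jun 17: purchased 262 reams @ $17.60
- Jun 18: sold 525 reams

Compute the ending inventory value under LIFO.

Jun 18, 525 sold [LIFO — newest first]: 262 @ $17.60 + 263 @ $17.10 = $9,108.50
Ending inventory: 67 @ $19.05 + 284 @ $17.50 + 390 @ $18.05 + 186 @ $15.60 + 150 @ $13.25 + 122 @ $17.10 = $20,261.15

Ending inventory = $20,261.15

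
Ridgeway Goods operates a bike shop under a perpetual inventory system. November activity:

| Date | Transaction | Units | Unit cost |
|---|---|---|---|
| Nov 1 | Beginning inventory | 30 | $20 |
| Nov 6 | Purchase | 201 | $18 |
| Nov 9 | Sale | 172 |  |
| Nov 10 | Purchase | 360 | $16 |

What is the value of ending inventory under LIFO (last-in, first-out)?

Ending inventory = $6,882

Nov 9, 172 sold [LIFO — newest first]: 172 @ $18 = $3,096
Ending inventory: 30 @ $20 + 29 @ $18 + 360 @ $16 = $6,882
Check: goods available $9,978 = COGS $3,096 + ending $6,882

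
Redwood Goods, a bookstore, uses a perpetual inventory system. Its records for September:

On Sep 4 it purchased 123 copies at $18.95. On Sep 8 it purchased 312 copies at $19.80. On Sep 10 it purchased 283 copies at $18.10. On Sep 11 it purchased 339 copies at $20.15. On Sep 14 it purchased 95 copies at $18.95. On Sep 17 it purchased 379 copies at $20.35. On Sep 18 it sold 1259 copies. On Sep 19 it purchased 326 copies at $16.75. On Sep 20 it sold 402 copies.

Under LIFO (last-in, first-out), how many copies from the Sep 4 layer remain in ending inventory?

123

Sep 18, 1259 sold [LIFO — newest first]: 379 @ $20.35 + 95 @ $18.95 + 339 @ $20.15 + 283 @ $18.10 + 163 @ $19.80 = $24,693.45
Sep 20, 402 sold [LIFO — newest first]: 326 @ $16.75 + 76 @ $19.80 = $6,965.30
Total COGS = $24,693.45 + $6,965.30 = $31,658.75
Ending inventory: 123 @ $18.95 + 73 @ $19.80 = $3,776.25
Check: goods available $35,435.00 = COGS $31,658.75 + ending $3,776.25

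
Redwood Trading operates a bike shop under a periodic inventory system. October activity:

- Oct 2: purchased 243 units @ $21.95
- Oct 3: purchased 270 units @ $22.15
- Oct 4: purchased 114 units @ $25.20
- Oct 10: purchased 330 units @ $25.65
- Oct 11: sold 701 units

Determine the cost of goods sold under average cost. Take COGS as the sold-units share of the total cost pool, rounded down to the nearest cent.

COGS = $16,592.27

Oct 11, sell 701: 701/957 × $22,651.65 → $16,592.27
Ending inventory (cost pool remaining) = $6,059.38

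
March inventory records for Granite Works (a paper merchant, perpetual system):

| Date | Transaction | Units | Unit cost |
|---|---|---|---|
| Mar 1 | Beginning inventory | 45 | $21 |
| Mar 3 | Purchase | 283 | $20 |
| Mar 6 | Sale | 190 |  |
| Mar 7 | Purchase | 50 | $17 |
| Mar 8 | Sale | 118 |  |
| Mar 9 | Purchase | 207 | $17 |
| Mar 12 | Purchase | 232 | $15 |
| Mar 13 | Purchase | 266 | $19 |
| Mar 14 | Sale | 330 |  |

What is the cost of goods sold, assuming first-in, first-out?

Mar 6, 190 sold [FIFO — oldest first]: 45 @ $21 + 145 @ $20 = $3,845
Mar 8, 118 sold [FIFO — oldest first]: 118 @ $20 = $2,360
Mar 14, 330 sold [FIFO — oldest first]: 20 @ $20 + 50 @ $17 + 207 @ $17 + 53 @ $15 = $5,564
Total COGS = $3,845 + $2,360 + $5,564 = $11,769
Ending inventory: 179 @ $15 + 266 @ $19 = $7,739
Check: goods available $19,508 = COGS $11,769 + ending $7,739

COGS = $11,769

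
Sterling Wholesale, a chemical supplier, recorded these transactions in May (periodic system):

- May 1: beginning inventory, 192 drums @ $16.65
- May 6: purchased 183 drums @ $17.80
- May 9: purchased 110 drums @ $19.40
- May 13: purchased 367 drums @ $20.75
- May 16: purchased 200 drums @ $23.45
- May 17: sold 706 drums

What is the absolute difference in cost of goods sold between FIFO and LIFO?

FIFO COGS: 192 @ $16.65 + 183 @ $17.80 + 110 @ $19.40 + 221 @ $20.75 = $13,173.95
LIFO COGS: 200 @ $23.45 + 367 @ $20.75 + 110 @ $19.40 + 29 @ $17.80 = $14,955.45
Difference = |$13,173.95 − $14,955.45| = $1,781.50

$1,781.50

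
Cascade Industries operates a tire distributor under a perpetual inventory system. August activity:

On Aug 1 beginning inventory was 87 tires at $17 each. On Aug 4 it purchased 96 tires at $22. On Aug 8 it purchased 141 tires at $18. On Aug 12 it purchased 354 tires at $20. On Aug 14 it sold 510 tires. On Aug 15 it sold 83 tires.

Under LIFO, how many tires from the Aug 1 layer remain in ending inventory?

Aug 14, 510 sold [LIFO — newest first]: 354 @ $20 + 141 @ $18 + 15 @ $22 = $9,948
Aug 15, 83 sold [LIFO — newest first]: 81 @ $22 + 2 @ $17 = $1,816
Total COGS = $9,948 + $1,816 = $11,764
Ending inventory: 85 @ $17 = $1,445
Check: goods available $13,209 = COGS $11,764 + ending $1,445

85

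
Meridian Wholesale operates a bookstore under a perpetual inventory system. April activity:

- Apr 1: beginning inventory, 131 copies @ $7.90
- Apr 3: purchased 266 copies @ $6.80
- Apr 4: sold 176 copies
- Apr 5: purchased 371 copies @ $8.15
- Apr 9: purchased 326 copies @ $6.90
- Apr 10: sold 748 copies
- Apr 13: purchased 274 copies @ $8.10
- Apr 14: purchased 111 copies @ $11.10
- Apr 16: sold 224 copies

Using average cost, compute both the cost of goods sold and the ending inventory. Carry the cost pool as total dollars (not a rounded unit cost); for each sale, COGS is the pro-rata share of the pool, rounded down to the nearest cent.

COGS = $8,752.57; ending inventory = $2,815.68

After Apr 1: 131 on hand, pool $1,034.90 (≈ $7.9000 each)
After Apr 3: 397 on hand, pool $2,843.70 (≈ $7.1630 each)
Apr 4, sell 176: 176/397 × $2,843.70 → $1,260.68
After Apr 5: 592 on hand, pool $4,606.67 (≈ $7.7815 each)
After Apr 9: 918 on hand, pool $6,856.07 (≈ $7.4685 each)
Apr 10, sell 748: 748/918 × $6,856.07 → $5,586.42
After Apr 13: 444 on hand, pool $3,489.05 (≈ $7.8582 each)
After Apr 14: 555 on hand, pool $4,721.15 (≈ $8.5066 each)
Apr 16, sell 224: 224/555 × $4,721.15 → $1,905.47
Total COGS = $1,260.68 + $5,586.42 + $1,905.47 = $8,752.57
Ending inventory (cost pool remaining) = $2,815.68
Check: goods available $11,568.25 = COGS $8,752.57 + ending $2,815.68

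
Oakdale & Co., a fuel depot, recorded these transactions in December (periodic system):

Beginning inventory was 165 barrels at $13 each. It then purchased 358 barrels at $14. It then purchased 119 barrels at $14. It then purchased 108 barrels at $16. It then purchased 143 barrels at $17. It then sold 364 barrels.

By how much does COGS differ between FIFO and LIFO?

FIFO COGS: 165 @ $13 + 199 @ $14 = $4,931
LIFO COGS: 143 @ $17 + 108 @ $16 + 113 @ $14 = $5,741
Difference = |$4,931 − $5,741| = $810

$810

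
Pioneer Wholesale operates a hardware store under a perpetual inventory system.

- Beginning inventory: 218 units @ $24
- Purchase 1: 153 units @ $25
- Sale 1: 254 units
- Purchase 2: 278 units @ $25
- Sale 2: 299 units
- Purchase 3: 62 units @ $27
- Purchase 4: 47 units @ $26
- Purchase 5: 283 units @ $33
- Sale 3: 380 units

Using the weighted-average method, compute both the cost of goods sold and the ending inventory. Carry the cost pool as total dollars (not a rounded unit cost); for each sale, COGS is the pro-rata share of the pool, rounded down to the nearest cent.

COGS = $25,006.80; ending inventory = $3,235.20

After Beginning: 218 on hand, pool $5,232.00 (≈ $24.0000 each)
After Purchase 1: 371 on hand, pool $9,057.00 (≈ $24.4124 each)
Sale 1, sell 254: 254/371 × $9,057.00 → $6,200.74
After Purchase 2: 395 on hand, pool $9,806.26 (≈ $24.8260 each)
Sale 2, sell 299: 299/395 × $9,806.26 → $7,422.96
After Purchase 3: 158 on hand, pool $4,057.30 (≈ $25.6791 each)
After Purchase 4: 205 on hand, pool $5,279.30 (≈ $25.7527 each)
After Purchase 5: 488 on hand, pool $14,618.30 (≈ $29.9555 each)
Sale 3, sell 380: 380/488 × $14,618.30 → $11,383.10
Total COGS = $6,200.74 + $7,422.96 + $11,383.10 = $25,006.80
Ending inventory (cost pool remaining) = $3,235.20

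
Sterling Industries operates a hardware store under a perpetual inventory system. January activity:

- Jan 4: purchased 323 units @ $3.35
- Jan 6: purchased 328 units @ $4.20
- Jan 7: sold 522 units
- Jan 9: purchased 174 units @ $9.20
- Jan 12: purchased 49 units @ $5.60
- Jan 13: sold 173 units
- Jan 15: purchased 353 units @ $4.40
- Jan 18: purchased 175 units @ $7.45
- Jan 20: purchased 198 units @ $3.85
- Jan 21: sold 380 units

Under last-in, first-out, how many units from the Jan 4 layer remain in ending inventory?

129

Jan 7, 522 sold [LIFO — newest first]: 328 @ $4.20 + 194 @ $3.35 = $2,027.50
Jan 13, 173 sold [LIFO — newest first]: 49 @ $5.60 + 124 @ $9.20 = $1,415.20
Jan 21, 380 sold [LIFO — newest first]: 198 @ $3.85 + 175 @ $7.45 + 7 @ $4.40 = $2,096.85
Total COGS = $2,027.50 + $1,415.20 + $2,096.85 = $5,539.55
Ending inventory: 129 @ $3.35 + 50 @ $9.20 + 346 @ $4.40 = $2,414.55
Check: goods available $7,954.10 = COGS $5,539.55 + ending $2,414.55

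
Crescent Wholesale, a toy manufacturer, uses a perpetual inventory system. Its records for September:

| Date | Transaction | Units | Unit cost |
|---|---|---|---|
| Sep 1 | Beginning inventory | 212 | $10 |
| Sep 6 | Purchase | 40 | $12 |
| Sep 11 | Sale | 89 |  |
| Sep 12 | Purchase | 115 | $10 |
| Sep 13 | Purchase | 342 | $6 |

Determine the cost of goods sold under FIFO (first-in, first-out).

Sep 11, 89 sold [FIFO — oldest first]: 89 @ $10 = $890
Ending inventory: 123 @ $10 + 40 @ $12 + 115 @ $10 + 342 @ $6 = $4,912

COGS = $890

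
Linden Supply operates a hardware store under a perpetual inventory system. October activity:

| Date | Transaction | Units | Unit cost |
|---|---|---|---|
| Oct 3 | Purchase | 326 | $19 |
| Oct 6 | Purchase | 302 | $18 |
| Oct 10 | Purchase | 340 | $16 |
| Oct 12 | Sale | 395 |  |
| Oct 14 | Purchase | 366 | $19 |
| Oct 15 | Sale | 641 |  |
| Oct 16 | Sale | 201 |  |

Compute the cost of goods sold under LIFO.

COGS = $22,181

Oct 12, 395 sold [LIFO — newest first]: 340 @ $16 + 55 @ $18 = $6,430
Oct 15, 641 sold [LIFO — newest first]: 366 @ $19 + 247 @ $18 + 28 @ $19 = $11,932
Oct 16, 201 sold [LIFO — newest first]: 201 @ $19 = $3,819
Total COGS = $6,430 + $11,932 + $3,819 = $22,181
Ending inventory: 97 @ $19 = $1,843
Check: goods available $24,024 = COGS $22,181 + ending $1,843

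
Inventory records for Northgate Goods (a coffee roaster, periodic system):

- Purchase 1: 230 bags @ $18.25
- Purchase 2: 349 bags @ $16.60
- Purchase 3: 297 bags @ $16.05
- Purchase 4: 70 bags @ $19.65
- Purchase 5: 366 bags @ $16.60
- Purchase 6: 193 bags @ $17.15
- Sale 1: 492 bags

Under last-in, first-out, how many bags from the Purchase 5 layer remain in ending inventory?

67

Sale 1 (492) [LIFO — newest first]: 193 @ $17.15 + 299 @ $16.60 = $8,273.35
Ending inventory: 230 @ $18.25 + 349 @ $16.60 + 297 @ $16.05 + 70 @ $19.65 + 67 @ $16.60 = $17,245.45
Check: goods available $25,518.80 = COGS $8,273.35 + ending $17,245.45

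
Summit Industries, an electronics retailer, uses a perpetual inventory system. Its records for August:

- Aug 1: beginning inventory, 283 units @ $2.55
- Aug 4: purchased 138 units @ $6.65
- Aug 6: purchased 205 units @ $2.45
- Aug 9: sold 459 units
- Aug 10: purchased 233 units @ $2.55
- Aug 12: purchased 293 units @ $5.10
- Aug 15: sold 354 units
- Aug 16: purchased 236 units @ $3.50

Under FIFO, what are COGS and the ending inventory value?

COGS = $2,618.45; ending inventory = $2,437.60

Aug 9, 459 sold [FIFO — oldest first]: 283 @ $2.55 + 138 @ $6.65 + 38 @ $2.45 = $1,732.45
Aug 15, 354 sold [FIFO — oldest first]: 167 @ $2.45 + 187 @ $2.55 = $886.00
Total COGS = $1,732.45 + $886.00 = $2,618.45
Ending inventory: 46 @ $2.55 + 293 @ $5.10 + 236 @ $3.50 = $2,437.60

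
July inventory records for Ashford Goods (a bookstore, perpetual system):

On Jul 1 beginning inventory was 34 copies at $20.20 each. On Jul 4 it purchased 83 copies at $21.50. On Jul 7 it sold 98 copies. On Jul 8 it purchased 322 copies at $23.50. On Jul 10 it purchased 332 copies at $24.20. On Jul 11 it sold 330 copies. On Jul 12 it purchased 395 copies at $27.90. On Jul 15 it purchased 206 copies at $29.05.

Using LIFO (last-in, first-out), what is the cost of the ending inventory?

Ending inventory = $25,004.00

Jul 7, 98 sold [LIFO — newest first]: 83 @ $21.50 + 15 @ $20.20 = $2,087.50
Jul 11, 330 sold [LIFO — newest first]: 330 @ $24.20 = $7,986.00
Total COGS = $2,087.50 + $7,986.00 = $10,073.50
Ending inventory: 19 @ $20.20 + 322 @ $23.50 + 2 @ $24.20 + 395 @ $27.90 + 206 @ $29.05 = $25,004.00
Check: goods available $35,077.50 = COGS $10,073.50 + ending $25,004.00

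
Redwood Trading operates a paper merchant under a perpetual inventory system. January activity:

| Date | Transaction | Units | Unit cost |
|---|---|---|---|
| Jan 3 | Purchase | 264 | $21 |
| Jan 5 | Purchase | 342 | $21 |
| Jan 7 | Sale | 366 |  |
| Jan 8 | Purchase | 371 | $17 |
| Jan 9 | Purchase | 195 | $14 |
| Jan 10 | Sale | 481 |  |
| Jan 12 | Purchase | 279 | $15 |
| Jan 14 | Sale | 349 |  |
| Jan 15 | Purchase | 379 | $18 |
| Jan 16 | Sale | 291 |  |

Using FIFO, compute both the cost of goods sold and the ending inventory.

COGS = $26,596; ending inventory = $6,174

Jan 7, 366 sold [FIFO — oldest first]: 264 @ $21 + 102 @ $21 = $7,686
Jan 10, 481 sold [FIFO — oldest first]: 240 @ $21 + 241 @ $17 = $9,137
Jan 14, 349 sold [FIFO — oldest first]: 130 @ $17 + 195 @ $14 + 24 @ $15 = $5,300
Jan 16, 291 sold [FIFO — oldest first]: 255 @ $15 + 36 @ $18 = $4,473
Total COGS = $7,686 + $9,137 + $5,300 + $4,473 = $26,596
Ending inventory: 343 @ $18 = $6,174
Check: goods available $32,770 = COGS $26,596 + ending $6,174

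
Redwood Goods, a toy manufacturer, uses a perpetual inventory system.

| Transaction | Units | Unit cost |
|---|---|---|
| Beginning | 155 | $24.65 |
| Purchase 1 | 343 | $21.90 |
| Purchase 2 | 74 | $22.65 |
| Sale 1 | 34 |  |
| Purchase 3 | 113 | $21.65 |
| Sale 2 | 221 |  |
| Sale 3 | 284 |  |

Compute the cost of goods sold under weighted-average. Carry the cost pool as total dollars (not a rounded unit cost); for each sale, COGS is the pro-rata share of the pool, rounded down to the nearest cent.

After Beginning: 155 on hand, pool $3,820.75 (≈ $24.6500 each)
After Purchase 1: 498 on hand, pool $11,332.45 (≈ $22.7559 each)
After Purchase 2: 572 on hand, pool $13,008.55 (≈ $22.7422 each)
Sale 1, sell 34: 34/572 × $13,008.55 → $773.23
After Purchase 3: 651 on hand, pool $14,681.77 (≈ $22.5526 each)
Sale 2, sell 221: 221/651 × $14,681.77 → $4,984.13
Sale 3, sell 284: 284/430 × $9,697.64 → $6,404.95
Total COGS = $773.23 + $4,984.13 + $6,404.95 = $12,162.31
Ending inventory (cost pool remaining) = $3,292.69
Check: goods available $15,455.00 = COGS $12,162.31 + ending $3,292.69

COGS = $12,162.31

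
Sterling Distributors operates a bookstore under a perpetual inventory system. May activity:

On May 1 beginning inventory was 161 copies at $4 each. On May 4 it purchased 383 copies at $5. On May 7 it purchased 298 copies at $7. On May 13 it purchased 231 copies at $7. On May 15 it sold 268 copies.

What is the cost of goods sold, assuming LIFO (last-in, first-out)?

May 15, 268 sold [LIFO — newest first]: 231 @ $7 + 37 @ $7 = $1,876
Ending inventory: 161 @ $4 + 383 @ $5 + 261 @ $7 = $4,386

COGS = $1,876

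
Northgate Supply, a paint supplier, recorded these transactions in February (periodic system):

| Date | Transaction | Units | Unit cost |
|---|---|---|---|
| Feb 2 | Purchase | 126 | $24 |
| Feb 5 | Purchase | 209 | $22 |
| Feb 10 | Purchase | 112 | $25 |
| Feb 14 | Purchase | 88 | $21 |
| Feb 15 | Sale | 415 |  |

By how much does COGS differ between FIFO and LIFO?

FIFO COGS: 126 @ $24 + 209 @ $22 + 80 @ $25 = $9,622
LIFO COGS: 88 @ $21 + 112 @ $25 + 209 @ $22 + 6 @ $24 = $9,390
Difference = |$9,622 − $9,390| = $232

$232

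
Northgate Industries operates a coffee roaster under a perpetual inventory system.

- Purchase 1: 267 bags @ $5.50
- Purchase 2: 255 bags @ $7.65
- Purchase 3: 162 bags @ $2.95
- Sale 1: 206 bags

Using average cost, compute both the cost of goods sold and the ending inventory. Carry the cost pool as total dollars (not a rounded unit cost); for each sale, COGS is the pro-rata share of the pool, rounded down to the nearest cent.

After Purchase 1: 267 on hand, pool $1,468.50 (≈ $5.5000 each)
After Purchase 2: 522 on hand, pool $3,419.25 (≈ $6.5503 each)
After Purchase 3: 684 on hand, pool $3,897.15 (≈ $5.6976 each)
Sale 1, sell 206: 206/684 × $3,897.15 → $1,173.70
Ending inventory (cost pool remaining) = $2,723.45
Check: goods available $3,897.15 = COGS $1,173.70 + ending $2,723.45

COGS = $1,173.70; ending inventory = $2,723.45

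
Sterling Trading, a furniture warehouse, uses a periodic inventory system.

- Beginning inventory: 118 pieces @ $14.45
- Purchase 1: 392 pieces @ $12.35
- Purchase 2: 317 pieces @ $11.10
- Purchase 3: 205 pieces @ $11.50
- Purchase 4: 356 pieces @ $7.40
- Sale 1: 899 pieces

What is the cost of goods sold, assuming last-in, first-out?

COGS = $8,769.95

Sale 1 (899) [LIFO — newest first]: 356 @ $7.40 + 205 @ $11.50 + 317 @ $11.10 + 21 @ $12.35 = $8,769.95
Ending inventory: 118 @ $14.45 + 371 @ $12.35 = $6,286.95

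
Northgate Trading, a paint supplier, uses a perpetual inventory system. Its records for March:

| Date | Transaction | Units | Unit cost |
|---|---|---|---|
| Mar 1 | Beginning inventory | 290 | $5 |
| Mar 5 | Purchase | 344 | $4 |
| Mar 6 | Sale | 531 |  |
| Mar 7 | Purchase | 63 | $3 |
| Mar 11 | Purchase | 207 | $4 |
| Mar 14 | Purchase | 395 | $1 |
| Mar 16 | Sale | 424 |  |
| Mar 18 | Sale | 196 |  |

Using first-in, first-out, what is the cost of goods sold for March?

COGS = $4,090

Mar 6, 531 sold [FIFO — oldest first]: 290 @ $5 + 241 @ $4 = $2,414
Mar 16, 424 sold [FIFO — oldest first]: 103 @ $4 + 63 @ $3 + 207 @ $4 + 51 @ $1 = $1,480
Mar 18, 196 sold [FIFO — oldest first]: 196 @ $1 = $196
Total COGS = $2,414 + $1,480 + $196 = $4,090
Ending inventory: 148 @ $1 = $148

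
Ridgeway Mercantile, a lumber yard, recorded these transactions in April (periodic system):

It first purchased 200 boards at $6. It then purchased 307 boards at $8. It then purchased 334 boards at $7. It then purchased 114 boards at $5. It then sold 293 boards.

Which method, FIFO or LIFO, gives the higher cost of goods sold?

FIFO COGS: 200 @ $6 + 93 @ $8 = $1,944
LIFO COGS: 114 @ $5 + 179 @ $7 = $1,823

FIFO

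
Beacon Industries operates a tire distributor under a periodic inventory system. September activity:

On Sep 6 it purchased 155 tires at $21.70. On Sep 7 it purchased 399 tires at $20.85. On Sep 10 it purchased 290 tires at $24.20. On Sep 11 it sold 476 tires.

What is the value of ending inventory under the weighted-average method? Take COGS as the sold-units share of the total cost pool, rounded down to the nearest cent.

Sep 11, sell 476: 476/844 × $18,700.65 → $10,546.81
Ending inventory (cost pool remaining) = $8,153.84
Check: goods available $18,700.65 = COGS $10,546.81 + ending $8,153.84

Ending inventory = $8,153.84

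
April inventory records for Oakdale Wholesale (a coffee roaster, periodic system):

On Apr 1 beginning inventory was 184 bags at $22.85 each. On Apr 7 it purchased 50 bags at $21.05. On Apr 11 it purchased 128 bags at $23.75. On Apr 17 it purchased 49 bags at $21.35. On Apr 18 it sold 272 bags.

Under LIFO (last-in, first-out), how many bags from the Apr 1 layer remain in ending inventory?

139

Apr 18, 272 sold [LIFO — newest first]: 49 @ $21.35 + 128 @ $23.75 + 50 @ $21.05 + 45 @ $22.85 = $6,166.90
Ending inventory: 139 @ $22.85 = $3,176.15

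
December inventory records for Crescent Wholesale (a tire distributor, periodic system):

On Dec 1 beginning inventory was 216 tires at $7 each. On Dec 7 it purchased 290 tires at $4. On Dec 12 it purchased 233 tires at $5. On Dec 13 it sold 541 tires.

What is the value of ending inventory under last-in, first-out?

Dec 13, 541 sold [LIFO — newest first]: 233 @ $5 + 290 @ $4 + 18 @ $7 = $2,451
Ending inventory: 198 @ $7 = $1,386

Ending inventory = $1,386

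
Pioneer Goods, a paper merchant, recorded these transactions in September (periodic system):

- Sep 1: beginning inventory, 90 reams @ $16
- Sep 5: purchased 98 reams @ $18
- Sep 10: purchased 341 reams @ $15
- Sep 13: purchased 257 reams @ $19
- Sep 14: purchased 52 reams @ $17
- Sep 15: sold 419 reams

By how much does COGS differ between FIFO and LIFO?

$748

FIFO COGS: 90 @ $16 + 98 @ $18 + 231 @ $15 = $6,669
LIFO COGS: 52 @ $17 + 257 @ $19 + 110 @ $15 = $7,417
Difference = |$6,669 − $7,417| = $748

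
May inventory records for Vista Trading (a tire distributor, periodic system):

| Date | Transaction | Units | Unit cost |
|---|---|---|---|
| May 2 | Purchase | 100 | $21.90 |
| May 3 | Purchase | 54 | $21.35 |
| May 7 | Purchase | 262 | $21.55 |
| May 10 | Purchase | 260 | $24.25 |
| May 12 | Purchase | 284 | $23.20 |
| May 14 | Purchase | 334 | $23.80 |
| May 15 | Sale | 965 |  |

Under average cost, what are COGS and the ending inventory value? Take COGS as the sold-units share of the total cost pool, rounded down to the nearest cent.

May 15, sell 965: 965/1294 × $29,832.00 → $22,247.20
Ending inventory (cost pool remaining) = $7,584.80

COGS = $22,247.20; ending inventory = $7,584.80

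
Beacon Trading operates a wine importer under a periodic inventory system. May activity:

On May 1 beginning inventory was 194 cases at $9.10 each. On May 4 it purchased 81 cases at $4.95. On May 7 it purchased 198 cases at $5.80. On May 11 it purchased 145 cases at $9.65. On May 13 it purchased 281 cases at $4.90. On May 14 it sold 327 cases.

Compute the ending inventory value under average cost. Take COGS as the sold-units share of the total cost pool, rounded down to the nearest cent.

Ending inventory = $3,875.42

May 14, sell 327: 327/899 × $6,090.90 → $2,215.48
Ending inventory (cost pool remaining) = $3,875.42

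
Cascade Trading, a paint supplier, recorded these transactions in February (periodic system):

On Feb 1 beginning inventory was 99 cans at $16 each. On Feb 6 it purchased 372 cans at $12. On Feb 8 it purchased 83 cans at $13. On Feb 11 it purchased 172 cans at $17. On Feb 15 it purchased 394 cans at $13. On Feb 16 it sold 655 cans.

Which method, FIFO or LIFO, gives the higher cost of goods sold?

LIFO

FIFO COGS: 99 @ $16 + 372 @ $12 + 83 @ $13 + 101 @ $17 = $8,844
LIFO COGS: 394 @ $13 + 172 @ $17 + 83 @ $13 + 6 @ $12 = $9,197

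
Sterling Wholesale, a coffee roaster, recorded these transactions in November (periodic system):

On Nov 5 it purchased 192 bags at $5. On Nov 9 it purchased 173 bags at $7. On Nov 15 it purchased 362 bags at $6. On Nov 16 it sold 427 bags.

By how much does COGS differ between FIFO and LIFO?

$84

FIFO COGS: 192 @ $5 + 173 @ $7 + 62 @ $6 = $2,543
LIFO COGS: 362 @ $6 + 65 @ $7 = $2,627
Difference = |$2,543 − $2,627| = $84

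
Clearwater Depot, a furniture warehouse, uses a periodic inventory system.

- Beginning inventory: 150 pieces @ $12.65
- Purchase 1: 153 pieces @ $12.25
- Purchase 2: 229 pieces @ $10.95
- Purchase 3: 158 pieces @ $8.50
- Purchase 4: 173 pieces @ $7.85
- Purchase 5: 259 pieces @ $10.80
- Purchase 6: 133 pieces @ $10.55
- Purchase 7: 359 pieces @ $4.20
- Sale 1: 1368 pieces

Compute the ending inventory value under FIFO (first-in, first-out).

Ending inventory = $1,033.20

Sale 1 (1368) [FIFO — oldest first]: 150 @ $12.65 + 153 @ $12.25 + 229 @ $10.95 + 158 @ $8.50 + 173 @ $7.85 + 259 @ $10.80 + 133 @ $10.55 + 113 @ $4.20 = $13,655.30
Ending inventory: 246 @ $4.20 = $1,033.20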